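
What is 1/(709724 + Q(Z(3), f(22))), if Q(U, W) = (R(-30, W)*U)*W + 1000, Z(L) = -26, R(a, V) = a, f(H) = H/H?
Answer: 1/711504 ≈ 1.4055e-6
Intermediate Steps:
f(H) = 1
Q(U, W) = 1000 - 30*U*W (Q(U, W) = (-30*U)*W + 1000 = -30*U*W + 1000 = 1000 - 30*U*W)
1/(709724 + Q(Z(3), f(22))) = 1/(709724 + (1000 - 30*(-26)*1)) = 1/(709724 + (1000 + 780)) = 1/(709724 + 1780) = 1/711504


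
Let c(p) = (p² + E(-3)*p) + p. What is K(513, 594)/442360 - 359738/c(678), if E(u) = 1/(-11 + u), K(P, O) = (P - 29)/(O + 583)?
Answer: -5959550039087/7625730464070 ≈ -0.78151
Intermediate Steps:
K(P, O) = (-29 + P)/(583 + O)
c(p) = p² + 13*p/14 (c(p) = (p² + p/(-11 - 3)) + p = (p² + p/(-14)) + p = (p² - p/14) + p = p² + 13*p/14)
K(513, 594)/442360 - 359738/c(678) = ((-29 + 513)/(583 + 594))/442360 - 359738*7/(339*(13 + 14*678)) = (484/1177)*(1/442360) - 359738*7/(339*(13 + 9492)) = ((1/1177)*484)*(1/442360) - 359738/((1/14)*678*9505) = (44/107)*(1/442360) - 359738/3222195/7 = 11/11833130 - 359738*7/3222195 = 11/11833130 - 2518166/3222195 = -5959550039087/7625730464070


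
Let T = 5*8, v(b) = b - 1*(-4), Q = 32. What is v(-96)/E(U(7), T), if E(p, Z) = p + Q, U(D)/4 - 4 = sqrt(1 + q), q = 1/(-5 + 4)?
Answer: -23/12 ≈ -1.9167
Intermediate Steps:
q = -1 (q = 1/(-1) = -1)
U(D) = 16 (U(D) = 16 + 4*sqrt(1 - 1) = 16 + 4*sqrt(0) = 16 + 4*0 = 16 + 0 = 16)
v(b) = 4 + b (v(b) = b + 4 = 4 + b)
T = 40
E(p, Z) = 32 + p (E(p, Z) = p + 32 = 32 + p)
v(-96)/E(U(7), T) = (4 - 96)/(32 + 16) = -92/48 = -92*1/48 = -23/12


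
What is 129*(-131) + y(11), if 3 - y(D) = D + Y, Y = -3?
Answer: -16904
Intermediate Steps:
y(D) = 6 - D (y(D) = 3 - (D - 3) = 3 - (-3 + D) = 3 + (3 - D) = 6 - D)
129*(-131) + y(11) = 129*(-131) + (6 - 1*11) = -16899 + (6 - 11) = -16899 - 5 = -16904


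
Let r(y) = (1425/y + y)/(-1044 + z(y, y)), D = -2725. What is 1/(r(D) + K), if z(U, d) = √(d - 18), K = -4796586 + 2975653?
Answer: -23639535452649395/43045948650673031987483 - 32381938*I*√2743/43045948650673031987483 ≈ -5.4917e-7 - 3.9399e-14*I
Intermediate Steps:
K = -1820933
z(U, d) = √(-18 + d)
r(y) = (y + 1425/y)/(-1044 + √(-18 + y)) (r(y) = (1425/y + y)/(-1044 + √(-18 + y)) = (y + 1425/y)/(-1044 + √(-18 + y)))
1/(r(D) + K) = 1/((1425 + (-2725)²)/((-2725)*(-1044 + √(-18 - 2725))) - 1820933) = 1/(-(1425 + 7425625)/(2725*(-1044 + √(-2743))) - 1820933) = 1/(-1/2725*7427050/(-1044 + I*√2743) - 1820933) = 1/(-297082/(109*(-1044 + I*√2743)) - 1820933) = 1/(-1820933 - 297082/(109*(-1044 + I*√2743)))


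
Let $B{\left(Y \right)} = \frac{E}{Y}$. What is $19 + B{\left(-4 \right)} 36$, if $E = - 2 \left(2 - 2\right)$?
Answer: $19$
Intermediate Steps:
$E = 0$ ($E = \left(-2\right) 0 = 0$)
$B{\left(Y \right)} = 0$ ($B{\left(Y \right)} = \frac{0}{Y} = 0$)
$19 + B{\left(-4 \right)} 36 = 19 + 0 \cdot 36 = 19 + 0 = 19$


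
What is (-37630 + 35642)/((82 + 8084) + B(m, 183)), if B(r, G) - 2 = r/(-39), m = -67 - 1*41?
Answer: -6461/26555 ≈ -0.24331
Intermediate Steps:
m = -108 (m = -67 - 41 = -108)
B(r, G) = 2 - r/39 (B(r, G) = 2 + r/(-39) = 2 + r*(-1/39) = 2 - r/39)
(-37630 + 35642)/((82 + 8084) + B(m, 183)) = (-37630 + 35642)/((82 + 8084) + (2 - 1/39*(-108))) = -1988/(8166 + (2 + 36/13)) = -1988/(8166 + 62/13) = -1988/106220/13 = -1988*13/106220 = -6461/26555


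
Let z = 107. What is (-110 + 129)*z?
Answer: 2033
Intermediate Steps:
(-110 + 129)*z = (-110 + 129)*107 = 19*107 = 2033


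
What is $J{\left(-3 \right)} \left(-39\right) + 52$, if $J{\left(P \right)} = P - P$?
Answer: $52$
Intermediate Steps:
$J{\left(P \right)} = 0$
$J{\left(-3 \right)} \left(-39\right) + 52 = 0 \left(-39\right) + 52 = 0 + 52 = 52$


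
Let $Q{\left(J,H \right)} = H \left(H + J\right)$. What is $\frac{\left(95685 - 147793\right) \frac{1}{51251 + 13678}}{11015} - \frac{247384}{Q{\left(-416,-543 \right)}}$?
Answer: $- \frac{58984807865212}{124142474464365} \approx -0.47514$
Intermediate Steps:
$\frac{\left(95685 - 147793\right) \frac{1}{51251 + 13678}}{11015} - \frac{247384}{Q{\left(-416,-543 \right)}} = \frac{\left(95685 - 147793\right) \frac{1}{51251 + 13678}}{11015} - \frac{247384}{\left(-543\right) \left(-543 - 416\right)} = - \frac{52108}{64929} \cdot \frac{1}{11015} - \frac{247384}{\left(-543\right) \left(-959\right)} = \left(-52108\right) \frac{1}{64929} \cdot \frac{1}{11015} - \frac{247384}{520737} = \left(- \frac{52108}{64929}\right) \frac{1}{11015} - \frac{247384}{520737} = - \frac{52108}{715192935} - \frac{247384}{520737} = - \frac{58984807865212}{124142474464365}$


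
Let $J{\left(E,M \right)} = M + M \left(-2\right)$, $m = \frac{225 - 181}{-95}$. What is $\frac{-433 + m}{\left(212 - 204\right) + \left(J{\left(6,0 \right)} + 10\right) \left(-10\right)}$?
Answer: $\frac{41179}{8740} \approx 4.7116$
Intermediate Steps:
$m = - \frac{44}{95}$ ($m = 44 \left(- \frac{1}{95}\right) = - \frac{44}{95} \approx -0.46316$)
$J{\left(E,M \right)} = - M$ ($J{\left(E,M \right)} = M - 2 M = - M$)
$\frac{-433 + m}{\left(212 - 204\right) + \left(J{\left(6,0 \right)} + 10\right) \left(-10\right)} = \frac{-433 - \frac{44}{95}}{\left(212 - 204\right) + \left(\left(-1\right) 0 + 10\right) \left(-10\right)} = - \frac{41179}{95 \left(\left(212 - 204\right) + \left(0 + 10\right) \left(-10\right)\right)} = - \frac{41179}{95 \left(8 + 10 \left(-10\right)\right)} = - \frac{41179}{95 \left(8 - 100\right)} = - \frac{41179}{95 \left(-92\right)} = \left(- \frac{41179}{95}\right) \left(- \frac{1}{92}\right) = \frac{41179}{8740}$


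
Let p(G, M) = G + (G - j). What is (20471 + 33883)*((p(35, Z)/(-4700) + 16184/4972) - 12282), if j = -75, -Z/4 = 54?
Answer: -389902093471719/584210 ≈ -6.6740e+8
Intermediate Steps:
Z = -216 (Z = -4*54 = -216)
p(G, M) = 75 + 2*G (p(G, M) = G + (G - 1*(-75)) = G + (G + 75) = G + (75 + G) = 75 + 2*G)
(20471 + 33883)*((p(35, Z)/(-4700) + 16184/4972) - 12282) = (20471 + 33883)*(((75 + 2*35)/(-4700) + 16184/4972) - 12282) = 54354*(((75 + 70)*(-1/4700) + 16184*(1/4972)) - 12282) = 54354*((145*(-1/4700) + 4046/1243) - 12282) = 54354*((-29/940 + 4046/1243) - 12282) = 54354*(3767193/1168420 - 12282) = 54354*(-14346767247/1168420) = -389902093471719/584210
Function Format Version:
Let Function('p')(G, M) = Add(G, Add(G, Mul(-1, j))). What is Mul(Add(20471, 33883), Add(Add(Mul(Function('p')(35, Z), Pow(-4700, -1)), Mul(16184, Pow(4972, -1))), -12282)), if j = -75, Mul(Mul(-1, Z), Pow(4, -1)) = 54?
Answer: Rational(-389902093471719, 584210) ≈ -6.6740e+8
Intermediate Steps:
Z = -216 (Z = Mul(-4, 54) = -216)
Function('p')(G, M) = Add(75, Mul(2, G)) (Function('p')(G, M) = Add(G, Add(G, Mul(-1, -75))) = Add(G, Add(G, 75)) = Add(G, Add(75, G)) = Add(75, Mul(2, G)))
Mul(Add(20471, 33883), Add(Add(Mul(Function('p')(35, Z), Pow(-4700, -1)), Mul(16184, Pow(4972, -1))), -12282)) = Mul(Add(20471, 33883), Add(Add(Mul(Add(75, Mul(2, 35)), Pow(-4700, -1)), Mul(16184, Pow(4972, -1))), -12282)) = Mul(54354, Add(Add(Mul(Add(75, 70), Rational(-1, 4700)), Mul(16184, Rational(1, 4972))), -12282)) = Mul(54354, Add(Add(Mul(145, Rational(-1, 4700)), Rational(4046, 1243)), -12282)) = Mul(54354, Add(Add(Rational(-29, 940), Rational(4046, 1243)), -12282)) = Mul(54354, Add(Rational(3767193, 1168420), -12282)) = Mul(54354, Rational(-14346767247, 1168420)) = Rational(-389902093471719, 584210)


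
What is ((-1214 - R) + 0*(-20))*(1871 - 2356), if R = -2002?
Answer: -382180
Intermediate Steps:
((-1214 - R) + 0*(-20))*(1871 - 2356) = ((-1214 - 1*(-2002)) + 0*(-20))*(1871 - 2356) = ((-1214 + 2002) + 0)*(-485) = (788 + 0)*(-485) = 788*(-485) = -382180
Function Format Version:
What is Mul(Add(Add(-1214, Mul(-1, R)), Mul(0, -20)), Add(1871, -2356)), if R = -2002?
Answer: -382180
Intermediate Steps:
Mul(Add(Add(-1214, Mul(-1, R)), Mul(0, -20)), Add(1871, -2356)) = Mul(Add(Add(-1214, Mul(-1, -2002)), Mul(0, -20)), Add(1871, -2356)) = Mul(Add(Add(-1214, 2002), 0), -485) = Mul(Add(788, 0), -485) = Mul(788, -485) = -382180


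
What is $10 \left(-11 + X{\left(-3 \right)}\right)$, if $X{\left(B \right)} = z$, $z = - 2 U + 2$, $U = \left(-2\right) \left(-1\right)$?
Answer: $-130$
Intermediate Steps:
$U = 2$
$z = -2$ ($z = \left(-2\right) 2 + 2 = -4 + 2 = -2$)
$X{\left(B \right)} = -2$
$10 \left(-11 + X{\left(-3 \right)}\right) = 10 \left(-11 - 2\right) = 10 \left(-13\right) = -130$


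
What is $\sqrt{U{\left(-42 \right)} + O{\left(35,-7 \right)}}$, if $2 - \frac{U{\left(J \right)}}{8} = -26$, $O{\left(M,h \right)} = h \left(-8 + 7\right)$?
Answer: $\sqrt{231} \approx 15.199$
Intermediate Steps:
$O{\left(M,h \right)} = - h$ ($O{\left(M,h \right)} = h \left(-1\right) = - h$)
$U{\left(J \right)} = 224$ ($U{\left(J \right)} = 16 - -208 = 16 + 208 = 224$)
$\sqrt{U{\left(-42 \right)} + O{\left(35,-7 \right)}} = \sqrt{224 - -7} = \sqrt{224 + 7} = \sqrt{231}$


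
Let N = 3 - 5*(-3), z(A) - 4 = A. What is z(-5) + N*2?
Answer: 35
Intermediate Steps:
z(A) = 4 + A
N = 18 (N = 3 + 15 = 18)
z(-5) + N*2 = (4 - 5) + 18*2 = -1 + 36 = 35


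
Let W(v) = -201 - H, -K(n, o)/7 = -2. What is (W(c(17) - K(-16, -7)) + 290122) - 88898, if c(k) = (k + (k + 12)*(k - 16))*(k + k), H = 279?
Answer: 200744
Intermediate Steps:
c(k) = 2*k*(k + (-16 + k)*(12 + k)) (c(k) = (k + (12 + k)*(-16 + k))*(2*k) = (k + (-16 + k)*(12 + k))*(2*k) = 2*k*(k + (-16 + k)*(12 + k)))
K(n, o) = 14 (K(n, o) = -7*(-2) = 14)
W(v) = -480 (W(v) = -201 - 1*279 = -201 - 279 = -480)
(W(c(17) - K(-16, -7)) + 290122) - 88898 = (-480 + 290122) - 88898 = 289642 - 88898 = 200744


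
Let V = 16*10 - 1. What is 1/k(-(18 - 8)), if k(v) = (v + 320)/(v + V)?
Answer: 149/310 ≈ 0.48065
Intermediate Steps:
V = 159 (V = 160 - 1 = 159)
k(v) = (320 + v)/(159 + v) (k(v) = (v + 320)/(v + 159) = (320 + v)/(159 + v))
1/k(-(18 - 8)) = 1/((320 - (18 - 8))/(159 - (18 - 8))) = 1/((320 - 1*10)/(159 - 1*10)) = 1/((320 - 10)/(159 - 10)) = 1/(310/149) = 149/310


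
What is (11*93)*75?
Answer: 76725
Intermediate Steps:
(11*93)*75 = 1023*75 = 76725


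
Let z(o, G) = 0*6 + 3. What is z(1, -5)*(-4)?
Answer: -12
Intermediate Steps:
z(o, G) = 3 (z(o, G) = 0 + 3 = 3)
z(1, -5)*(-4) = 3*(-4) = -12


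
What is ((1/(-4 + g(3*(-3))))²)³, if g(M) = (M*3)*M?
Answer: 1/186374892382561 ≈ 5.3655e-15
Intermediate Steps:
g(M) = 3*M² (g(M) = (3*M)*M = 3*M²)
((1/(-4 + g(3*(-3))))²)³ = ((1/(-4 + 3*(3*(-3))²))²)³ = ((1/(-4 + 3*(-9)²))²)³ = ((1/(-4 + 3*81))²)³ = ((1/(-4 + 243))²)³ = ((1/239)²)³ = (1/57121)³ = 1/186374892382561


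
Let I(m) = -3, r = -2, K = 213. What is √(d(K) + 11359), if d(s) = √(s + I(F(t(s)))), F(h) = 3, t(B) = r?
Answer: √(11359 + √210) ≈ 106.65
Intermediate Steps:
t(B) = -2
d(s) = √(-3 + s) (d(s) = √(s - 3) = √(-3 + s))
√(d(K) + 11359) = √(√(-3 + 213) + 11359) = √(√210 + 11359) = √(11359 + √210)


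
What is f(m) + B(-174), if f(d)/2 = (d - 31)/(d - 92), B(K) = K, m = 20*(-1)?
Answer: -9693/56 ≈ -173.09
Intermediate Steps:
m = -20
f(d) = 2*(-31 + d)/(-92 + d) (f(d) = 2*((d - 31)/(d - 92)) = 2*((-31 + d)/(-92 + d)) = 2*(-31 + d)/(-92 + d))
f(m) + B(-174) = 2*(-31 - 20)/(-92 - 20) - 174 = 2*(-51)/(-112) - 174 = 2*(-1/112)*(-51) - 174 = 51/56 - 174 = -9693/56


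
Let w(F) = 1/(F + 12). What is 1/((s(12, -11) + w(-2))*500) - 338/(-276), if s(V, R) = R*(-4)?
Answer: 310549/253575 ≈ 1.2247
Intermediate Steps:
s(V, R) = -4*R
w(F) = 1/(12 + F)
1/((s(12, -11) + w(-2))*500) - 338/(-276) = 1/((-4*(-11) + 1/(12 - 2))*500) - 338/(-276) = (1/500)/(44 + 1/10) - 338*(-1/276) = (1/500)/(44 + ⅒) + 169/138 = (1/500)/(441/10) + 169/138 = (10/441)*(1/500) + 169/138 = 1/22050 + 169/138 = 310549/253575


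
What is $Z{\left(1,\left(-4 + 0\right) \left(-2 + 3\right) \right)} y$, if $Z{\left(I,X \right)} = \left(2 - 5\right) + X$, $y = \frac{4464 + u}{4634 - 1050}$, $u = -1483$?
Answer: $- \frac{2981}{512} \approx -5.8223$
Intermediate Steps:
$y = \frac{2981}{3584}$ ($y = \frac{4464 - 1483}{4634 - 1050} = \frac{2981}{3584} \approx 0.83175$)
$Z{\left(I,X \right)} = -3 + X$
$Z{\left(1,\left(-4 + 0\right) \left(-2 + 3\right) \right)} y = \left(-3 + \left(-4 + 0\right) \left(-2 + 3\right)\right) \frac{2981}{3584} = \left(-3 - 4\right) \frac{2981}{3584} = \left(-7\right) \frac{2981}{3584} = - \frac{2981}{512}$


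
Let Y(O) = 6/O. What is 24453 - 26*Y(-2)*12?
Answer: 25389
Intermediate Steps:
24453 - 26*Y(-2)*12 = 24453 - 26*(6/(-2))*12 = 24453 - 26*(6*(-1/2))*12 = 24453 - 26*(-3)*12 = 24453 - (-78)*12 = 24453 - 1*(-936) = 24453 + 936 = 25389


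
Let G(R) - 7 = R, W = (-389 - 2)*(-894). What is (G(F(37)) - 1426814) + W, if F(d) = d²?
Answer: -1075884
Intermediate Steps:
W = 349554 (W = -391*(-894) = 349554)
G(R) = 7 + R
(G(F(37)) - 1426814) + W = ((7 + 37²) - 1426814) + 349554 = ((7 + 1369) - 1426814) + 349554 = (1376 - 1426814) + 349554 = -1425438 + 349554 = -1075884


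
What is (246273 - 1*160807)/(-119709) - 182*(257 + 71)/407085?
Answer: -7056718/8199855 ≈ -0.86059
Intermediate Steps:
(246273 - 1*160807)/(-119709) - 182*(257 + 71)/407085 = (246273 - 160807)*(-1/119709) - 182*328*(1/407085) = 85466*(-1/119709) - 59696*1/407085 = -302/423 - 8528/58155 = -7056718/8199855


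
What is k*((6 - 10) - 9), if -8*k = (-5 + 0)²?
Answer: 325/8 ≈ 40.625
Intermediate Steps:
k = -25/8 (k = -(-5 + 0)²/8 = -⅛*(-5)² = -⅛*25 = -25/8 ≈ -3.1250)
k*((6 - 10) - 9) = -25*((6 - 10) - 9)/8 = -25*(-4 - 9)/8 = -25/8*(-13) = 325/8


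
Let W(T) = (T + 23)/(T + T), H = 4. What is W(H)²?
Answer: 729/64 ≈ 11.391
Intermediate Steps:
W(T) = (23 + T)/(2*T) (W(T) = (23 + T)/((2*T)) = (23 + T)*(1/(2*T)) = (23 + T)/(2*T))
W(H)² = ((½)*(23 + 4)/4)² = ((½)*(¼)*27)² = (27/8)² = 729/64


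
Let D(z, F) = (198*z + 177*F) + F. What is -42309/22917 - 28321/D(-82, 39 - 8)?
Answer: 65188165/81874802 ≈ 0.79619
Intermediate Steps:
D(z, F) = 178*F + 198*z (D(z, F) = (177*F + 198*z) + F = 178*F + 198*z)
-42309/22917 - 28321/D(-82, 39 - 8) = -42309/22917 - 28321/(178*(39 - 8) + 198*(-82)) = -42309*1/22917 - 28321/(178*31 - 16236) = -14103/7639 - 28321/(5518 - 16236) = -14103/7639 - 28321/(-10718) = -14103/7639 - 28321*(-1/10718) = -14103/7639 + 28321/10718 = 65188165/81874802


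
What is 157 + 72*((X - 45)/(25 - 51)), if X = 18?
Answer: 3013/13 ≈ 231.77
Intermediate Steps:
157 + 72*((X - 45)/(25 - 51)) = 157 + 72*((18 - 45)/(25 - 51)) = 157 + 72*(-27/(-26)) = 157 + 72*(-27*(-1/26)) = 157 + 72*(27/26) = 157 + 972/13 = 3013/13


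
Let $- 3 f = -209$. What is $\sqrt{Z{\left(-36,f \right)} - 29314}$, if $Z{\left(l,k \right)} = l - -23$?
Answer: $i \sqrt{29327} \approx 171.25 i$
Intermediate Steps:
$f = \frac{209}{3}$ ($f = \left(- \frac{1}{3}\right) \left(-209\right) = \frac{209}{3} \approx 69.667$)
$Z{\left(l,k \right)} = 23 + l$ ($Z{\left(l,k \right)} = l + 23 = 23 + l$)
$\sqrt{Z{\left(-36,f \right)} - 29314} = \sqrt{\left(23 - 36\right) - 29314} = \sqrt{-13 - 29314} = \sqrt{-29327} = i \sqrt{29327}$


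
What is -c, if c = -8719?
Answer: 8719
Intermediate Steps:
-c = -1*(-8719) = 8719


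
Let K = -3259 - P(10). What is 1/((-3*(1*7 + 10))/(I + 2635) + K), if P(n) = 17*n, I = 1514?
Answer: -1383/4742324 ≈ -0.00029163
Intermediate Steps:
K = -3429 (K = -3259 - 17*10 = -3259 - 1*170 = -3259 - 170 = -3429)
1/((-3*(1*7 + 10))/(I + 2635) + K) = 1/((-3*(1*7 + 10))/(1514 + 2635) - 3429) = 1/(-3*(7 + 10)/4149 - 3429) = 1/(-3*17*(1/4149) - 3429) = 1/(-51*1/4149 - 3429) = 1/(-17/1383 - 3429) = 1/(-4742324/1383) = -1383/4742324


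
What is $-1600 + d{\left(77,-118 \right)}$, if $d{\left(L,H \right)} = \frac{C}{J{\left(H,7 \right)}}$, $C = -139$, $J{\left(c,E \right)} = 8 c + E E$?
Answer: $- \frac{1431861}{895} \approx -1599.8$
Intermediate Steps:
$J{\left(c,E \right)} = E^{2} + 8 c$ ($J{\left(c,E \right)} = 8 c + E^{2} = E^{2} + 8 c$)
$d{\left(L,H \right)} = - \frac{139}{49 + 8 H}$ ($d{\left(L,H \right)} = - \frac{139}{7^{2} + 8 H} = - \frac{139}{49 + 8 H}$)
$-1600 + d{\left(77,-118 \right)} = -1600 - \frac{139}{49 + 8 \left(-118\right)} = -1600 - \frac{139}{49 - 944} = -1600 - \frac{139}{-895} = -1600 - - \frac{139}{895} = -1600 + \frac{139}{895} = - \frac{1431861}{895}$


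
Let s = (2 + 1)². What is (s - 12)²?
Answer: 9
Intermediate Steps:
s = 9 (s = 3² = 9)
(s - 12)² = (9 - 12)² = (-3)² = 9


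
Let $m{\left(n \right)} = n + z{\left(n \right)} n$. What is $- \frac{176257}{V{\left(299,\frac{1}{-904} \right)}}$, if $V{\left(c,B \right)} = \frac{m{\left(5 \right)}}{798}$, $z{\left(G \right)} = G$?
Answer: $- \frac{23442181}{5} \approx -4.6884 \cdot 10^{6}$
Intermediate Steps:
$m{\left(n \right)} = n + n^{2}$ ($m{\left(n \right)} = n + n n = n + n^{2}$)
$V{\left(c,B \right)} = \frac{5}{133}$ ($V{\left(c,B \right)} = \frac{5 \left(1 + 5\right)}{798} = 5 \cdot 6 \cdot \frac{1}{798} = 30 \cdot \frac{1}{798} = \frac{5}{133}$)
$- \frac{176257}{V{\left(299,\frac{1}{-904} \right)}} = - \frac{176257}{\frac{5}{133}} = \left(-176257\right) \frac{133}{5} = - \frac{23442181}{5}$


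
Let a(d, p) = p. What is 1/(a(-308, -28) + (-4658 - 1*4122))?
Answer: -1/8808 ≈ -0.00011353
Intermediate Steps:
1/(a(-308, -28) + (-4658 - 1*4122)) = 1/(-28 + (-4658 - 1*4122)) = 1/(-28 + (-4658 - 4122)) = 1/(-28 - 8780) = 1/(-8808) = -1/8808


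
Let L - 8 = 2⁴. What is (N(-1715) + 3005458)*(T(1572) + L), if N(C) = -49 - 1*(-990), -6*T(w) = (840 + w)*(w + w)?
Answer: -3799679465736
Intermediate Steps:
T(w) = -w*(840 + w)/3 (T(w) = -(840 + w)*(w + w)/6 = -(840 + w)*2*w/6 = -w*(840 + w)/3)
N(C) = 941 (N(C) = -49 + 990 = 941)
L = 24 (L = 8 + 2⁴ = 8 + 16 = 24)
(N(-1715) + 3005458)*(T(1572) + L) = (941 + 3005458)*(-⅓*1572*(840 + 1572) + 24) = 3006399*(-⅓*1572*2412 + 24) = 3006399*(-1263888 + 24) = 3006399*(-1263864) = -3799679465736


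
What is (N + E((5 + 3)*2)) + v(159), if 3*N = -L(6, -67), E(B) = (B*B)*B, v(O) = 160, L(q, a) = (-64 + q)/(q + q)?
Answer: 76637/18 ≈ 4257.6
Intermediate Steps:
L(q, a) = (-64 + q)/(2*q) (L(q, a) = (-64 + q)/((2*q)) = (-64 + q)*(1/(2*q)) = (-64 + q)/(2*q))
E(B) = B**3 (E(B) = B**2*B = B**3)
N = 29/18 (N = (-(-64 + 6)/(2*6))/3 = (-(-58)/(2*6))/3 = (-1*(-29/6))/3 = (1/3)*(29/6) = 29/18 ≈ 1.6111)
(N + E((5 + 3)*2)) + v(159) = (29/18 + ((5 + 3)*2)**3) + 160 = (29/18 + (8*2)**3) + 160 = (29/18 + 16**3) + 160 = (29/18 + 4096) + 160 = 73757/18 + 160 = 76637/18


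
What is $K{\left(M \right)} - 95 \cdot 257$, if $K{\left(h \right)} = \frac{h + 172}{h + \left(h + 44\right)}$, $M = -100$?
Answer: $- \frac{317401}{13} \approx -24415.0$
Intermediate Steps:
$K{\left(h \right)} = \frac{172 + h}{44 + 2 h}$ ($K{\left(h \right)} = \frac{172 + h}{h + \left(44 + h\right)} = \frac{172 + h}{44 + 2 h}$)
$K{\left(M \right)} - 95 \cdot 257 = \frac{172 - 100}{2 \left(22 - 100\right)} - 95 \cdot 257 = \frac{1}{2} \frac{1}{-78} \cdot 72 - 24415 = \frac{1}{2} \left(- \frac{1}{78}\right) 72 - 24415 = - \frac{6}{13} - 24415 = - \frac{317401}{13}$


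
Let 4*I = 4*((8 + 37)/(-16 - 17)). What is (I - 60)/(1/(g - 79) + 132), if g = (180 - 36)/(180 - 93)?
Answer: -1514025/3256517 ≈ -0.46492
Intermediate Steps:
g = 48/29 (g = 144/87 = 144*(1/87) = 48/29 ≈ 1.6552)
I = -15/11 (I = (4*((8 + 37)/(-16 - 17)))/4 = (4*(45/(-33)))/4 = (4*(45*(-1/33)))/4 = (4*(-15/11))/4 = (1/4)*(-60/11) = -15/11 ≈ -1.3636)
(I - 60)/(1/(g - 79) + 132) = (-15/11 - 60)/(1/(48/29 - 79) + 132) = -675/(11*(1/(-2243/29) + 132)) = -675/(11*(-29/2243 + 132)) = -675/(11*296047/2243) = -675/11*2243/296047 = -1514025/3256517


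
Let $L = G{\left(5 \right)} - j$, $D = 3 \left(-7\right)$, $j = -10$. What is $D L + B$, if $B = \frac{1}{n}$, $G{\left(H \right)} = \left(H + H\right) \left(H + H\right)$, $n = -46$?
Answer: $- \frac{106261}{46} \approx -2310.0$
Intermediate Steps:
$G{\left(H \right)} = 4 H^{2}$ ($G{\left(H \right)} = 2 H 2 H = 4 H^{2}$)
$D = -21$
$L = 110$ ($L = 4 \cdot 5^{2} - -10 = 4 \cdot 25 + 10 = 100 + 10 = 110$)
$B = - \frac{1}{46}$ ($B = \frac{1}{-46} = - \frac{1}{46} \approx -0.021739$)
$D L + B = \left(-21\right) 110 - \frac{1}{46} = -2310 - \frac{1}{46} = - \frac{106261}{46}$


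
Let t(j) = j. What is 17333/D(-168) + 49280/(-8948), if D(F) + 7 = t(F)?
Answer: -40929921/391475 ≈ -104.55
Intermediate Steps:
D(F) = -7 + F
17333/D(-168) + 49280/(-8948) = 17333/(-7 - 168) + 49280/(-8948) = 17333/(-175) + 49280*(-1/8948) = 17333*(-1/175) - 12320/2237 = -17333/175 - 12320/2237 = -40929921/391475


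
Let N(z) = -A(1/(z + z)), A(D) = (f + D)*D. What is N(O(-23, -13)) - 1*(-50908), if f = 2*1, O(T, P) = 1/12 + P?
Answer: 1223066524/24025 ≈ 50908.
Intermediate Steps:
O(T, P) = 1/12 + P
f = 2
A(D) = D*(2 + D) (A(D) = (2 + D)*D = D*(2 + D))
N(z) = -(2 + 1/(2*z))/(2*z) (N(z) = -(2 + 1/(z + z))/(z + z) = -(2 + 1/(2*z))/(2*z))
N(O(-23, -13)) - 1*(-50908) = (-¼ - (1/12 - 13))/(1/12 - 13)² - 1*(-50908) = (-¼ - 1*(-155/12))/(-155/12)² + 50908 = 144*(-¼ + 155/12)/24025 + 50908 = (144/24025)*(38/3) + 50908 = 1824/24025 + 50908 = 1223066524/24025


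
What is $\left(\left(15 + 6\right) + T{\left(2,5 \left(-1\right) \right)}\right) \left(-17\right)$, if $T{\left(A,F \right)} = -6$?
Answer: $-255$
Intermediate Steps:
$\left(\left(15 + 6\right) + T{\left(2,5 \left(-1\right) \right)}\right) \left(-17\right) = \left(\left(15 + 6\right) - 6\right) \left(-17\right) = \left(21 - 6\right) \left(-17\right) = 15 \left(-17\right) = -255$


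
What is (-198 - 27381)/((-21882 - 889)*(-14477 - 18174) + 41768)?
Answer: -27579/743537689 ≈ -3.7092e-5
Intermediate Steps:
(-198 - 27381)/((-21882 - 889)*(-14477 - 18174) + 41768) = -27579/(-22771*(-32651) + 41768) = -27579/(743495921 + 41768) = -27579/743537689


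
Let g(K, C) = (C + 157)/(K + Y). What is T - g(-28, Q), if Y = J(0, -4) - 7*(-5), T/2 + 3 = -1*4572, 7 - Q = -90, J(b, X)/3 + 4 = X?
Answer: -155296/17 ≈ -9135.1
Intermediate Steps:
J(b, X) = -12 + 3*X
Q = 97 (Q = 7 - 1*(-90) = 7 + 90 = 97)
T = -9150 (T = -6 + 2*(-1*4572) = -6 + 2*(-4572) = -6 - 9144 = -9150)
Y = 11 (Y = (-12 + 3*(-4)) - 7*(-5) = (-12 - 12) + 35 = -24 + 35 = 11)
g(K, C) = (157 + C)/(11 + K) (g(K, C) = (C + 157)/(K + 11) = (157 + C)/(11 + K))
T - g(-28, Q) = -9150 - (157 + 97)/(11 - 28) = -9150 - 254/(-17) = -9150 - (-1)*254/17 = -9150 - 1*(-254/17) = -9150 + 254/17 = -155296/17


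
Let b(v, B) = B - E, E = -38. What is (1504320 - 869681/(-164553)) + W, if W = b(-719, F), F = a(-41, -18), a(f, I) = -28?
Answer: 247542884171/164553 ≈ 1.5043e+6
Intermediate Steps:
F = -28
b(v, B) = 38 + B (b(v, B) = B - 1*(-38) = B + 38 = 38 + B)
W = 10 (W = 38 - 28 = 10)
(1504320 - 869681/(-164553)) + W = (1504320 - 869681/(-164553)) + 10 = (1504320 - 869681*(-1/164553)) + 10 = (1504320 + 869681/164553) + 10 = 247541238641/164553 + 10 = 247542884171/164553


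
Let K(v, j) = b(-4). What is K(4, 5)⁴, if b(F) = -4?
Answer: 256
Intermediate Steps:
K(v, j) = -4
K(4, 5)⁴ = (-4)⁴ = 256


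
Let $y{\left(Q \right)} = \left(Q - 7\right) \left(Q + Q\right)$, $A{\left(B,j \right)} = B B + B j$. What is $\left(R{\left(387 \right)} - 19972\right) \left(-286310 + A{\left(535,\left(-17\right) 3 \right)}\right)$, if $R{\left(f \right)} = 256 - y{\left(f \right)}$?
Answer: $8589691320$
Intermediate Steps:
$A{\left(B,j \right)} = B^{2} + B j$
$y{\left(Q \right)} = 2 Q \left(-7 + Q\right)$ ($y{\left(Q \right)} = \left(-7 + Q\right) 2 Q = 2 Q \left(-7 + Q\right)$)
$R{\left(f \right)} = 256 - 2 f \left(-7 + f\right)$
$\left(R{\left(387 \right)} - 19972\right) \left(-286310 + A{\left(535,\left(-17\right) 3 \right)}\right) = \left(\left(256 - 774 \left(-7 + 387\right)\right) - 19972\right) \left(-286310 + 535 \left(535 - 51\right)\right) = \left(\left(256 - 774 \cdot 380\right) - 19972\right) \left(-286310 + 535 \left(535 - 51\right)\right) = \left(\left(256 - 294120\right) - 19972\right) \left(-286310 + 535 \cdot 484\right) = \left(-293864 - 19972\right) \left(-286310 + 258940\right) = \left(-313836\right) \left(-27370\right) = 8589691320$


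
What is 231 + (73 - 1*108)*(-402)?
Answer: 14301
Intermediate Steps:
231 + (73 - 1*108)*(-402) = 231 + (73 - 108)*(-402) = 231 - 35*(-402) = 231 + 14070 = 14301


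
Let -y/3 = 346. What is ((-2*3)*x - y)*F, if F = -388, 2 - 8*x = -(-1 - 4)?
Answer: -403617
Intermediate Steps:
x = -3/8 (x = 1/4 - (-1)*(-1 - 4)/8 = 1/4 - (-1)*(-5)/8 = 1/4 - 1/8*5 = 1/4 - 5/8 = -3/8 ≈ -0.37500)
y = -1038 (y = -3*346 = -1038)
((-2*3)*x - y)*F = (-2*3*(-3/8) - 1*(-1038))*(-388) = (-6*(-3/8) + 1038)*(-388) = (9/4 + 1038)*(-388) = (4161/4)*(-388) = -403617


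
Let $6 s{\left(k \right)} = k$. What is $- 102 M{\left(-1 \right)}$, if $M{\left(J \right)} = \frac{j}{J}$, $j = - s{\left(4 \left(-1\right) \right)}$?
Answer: $68$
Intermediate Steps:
$s{\left(k \right)} = \frac{k}{6}$
$j = \frac{2}{3}$ ($j = - \frac{4 \left(-1\right)}{6} = - \frac{-4}{6} = \left(-1\right) \left(- \frac{2}{3}\right) = \frac{2}{3} \approx 0.66667$)
$M{\left(J \right)} = \frac{2}{3 J}$
$- 102 M{\left(-1 \right)} = - 102 \frac{2}{3 \left(-1\right)} = - 102 \cdot \frac{2}{3} \left(-1\right) = \left(-102\right) \left(- \frac{2}{3}\right) = 68$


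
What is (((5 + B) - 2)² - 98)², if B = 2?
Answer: 5329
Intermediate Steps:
(((5 + B) - 2)² - 98)² = (((5 + 2) - 2)² - 98)² = ((7 - 2)² - 98)² = (5² - 98)² = (25 - 98)² = (-73)² = 5329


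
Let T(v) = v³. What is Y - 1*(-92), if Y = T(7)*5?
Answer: 1807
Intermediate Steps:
Y = 1715 (Y = 7³*5 = 343*5 = 1715)
Y - 1*(-92) = 1715 - 1*(-92) = 1715 + 92 = 1807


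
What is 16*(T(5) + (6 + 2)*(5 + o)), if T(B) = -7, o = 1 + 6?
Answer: 1424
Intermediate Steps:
o = 7
16*(T(5) + (6 + 2)*(5 + o)) = 16*(-7 + (6 + 2)*(5 + 7)) = 16*(-7 + 8*12) = 16*(-7 + 96) = 16*89 = 1424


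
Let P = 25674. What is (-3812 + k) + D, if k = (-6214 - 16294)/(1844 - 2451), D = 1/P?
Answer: -58828786817/15584118 ≈ -3774.9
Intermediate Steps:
D = 1/25674 ≈ 3.8950e-5
k = 22508/607 (k = -22508/(-607) = -22508*(-1/607) = 22508/607 ≈ 37.081)
(-3812 + k) + D = (-3812 + 22508/607) + 1/25674 = -2291376/607 + 1/25674 = -58828786817/15584118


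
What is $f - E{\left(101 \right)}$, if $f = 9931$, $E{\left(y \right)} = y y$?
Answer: $-270$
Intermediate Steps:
$E{\left(y \right)} = y^{2}$
$f - E{\left(101 \right)} = 9931 - 101^{2} = 9931 - 10201 = -270$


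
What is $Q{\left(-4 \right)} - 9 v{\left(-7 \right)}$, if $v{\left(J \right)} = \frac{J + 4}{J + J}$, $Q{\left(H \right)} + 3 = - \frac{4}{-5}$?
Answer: $- \frac{289}{70} \approx -4.1286$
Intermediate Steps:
$Q{\left(H \right)} = - \frac{11}{5}$ ($Q{\left(H \right)} = -3 - \frac{4}{-5} = -3 - - \frac{4}{5} = -3 + \frac{4}{5} = - \frac{11}{5}$)
$v{\left(J \right)} = \frac{4 + J}{2 J}$
$Q{\left(-4 \right)} - 9 v{\left(-7 \right)} = - \frac{11}{5} - 9 \frac{4 - 7}{2 \left(-7\right)} = - \frac{11}{5} - 9 \cdot \frac{1}{2} \left(- \frac{1}{7}\right) \left(-3\right) = - \frac{11}{5} - \frac{27}{14} = - \frac{289}{70}$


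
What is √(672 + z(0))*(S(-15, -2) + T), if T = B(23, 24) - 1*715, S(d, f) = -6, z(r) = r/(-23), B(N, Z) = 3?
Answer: -2872*√42 ≈ -18613.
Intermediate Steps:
z(r) = -r/23 (z(r) = r*(-1/23) = -r/23)
T = -712 (T = 3 - 1*715 = 3 - 715 = -712)
√(672 + z(0))*(S(-15, -2) + T) = √(672 - 1/23*0)*(-6 - 712) = √(672 + 0)*(-718) = √672*(-718) = (4*√42)*(-718) = -2872*√42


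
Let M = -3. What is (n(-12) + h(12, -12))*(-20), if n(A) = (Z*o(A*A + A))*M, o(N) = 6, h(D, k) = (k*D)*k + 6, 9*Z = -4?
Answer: -34840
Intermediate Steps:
Z = -4/9 (Z = (1/9)*(-4) = -4/9 ≈ -0.44444)
h(D, k) = 6 + D*k**2 (h(D, k) = (D*k)*k + 6 = D*k**2 + 6 = 6 + D*k**2)
n(A) = 8 (n(A) = -4/9*6*(-3) = -8/3*(-3) = 8)
(n(-12) + h(12, -12))*(-20) = (8 + (6 + 12*(-12)**2))*(-20) = (8 + (6 + 12*144))*(-20) = (8 + (6 + 1728))*(-20) = (8 + 1734)*(-20) = 1742*(-20) = -34840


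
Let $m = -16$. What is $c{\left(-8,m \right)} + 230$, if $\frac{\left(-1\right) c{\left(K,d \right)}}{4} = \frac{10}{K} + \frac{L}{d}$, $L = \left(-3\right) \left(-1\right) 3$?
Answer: $\frac{949}{4} \approx 237.25$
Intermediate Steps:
$L = 9$ ($L = 3 \cdot 3 = 9$)
$c{\left(K,d \right)} = - \frac{40}{K} - \frac{36}{d}$ ($c{\left(K,d \right)} = - 4 \left(\frac{10}{K} + \frac{9}{d}\right) = - 4 \left(\frac{9}{d} + \frac{10}{K}\right) = - \frac{40}{K} - \frac{36}{d}$)
$c{\left(-8,m \right)} + 230 = \left(- \frac{40}{-8} - \frac{36}{-16}\right) + 230 = \left(\left(-40\right) \left(- \frac{1}{8}\right) - - \frac{9}{4}\right) + 230 = \left(5 + \frac{9}{4}\right) + 230 = \frac{29}{4} + 230 = \frac{949}{4}$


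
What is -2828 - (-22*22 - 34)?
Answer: -2310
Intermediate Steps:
-2828 - (-22*22 - 34) = -2828 - (-484 - 34) = -2828 - 1*(-518) = -2828 + 518 = -2310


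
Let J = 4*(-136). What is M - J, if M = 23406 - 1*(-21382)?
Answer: 45332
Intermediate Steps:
M = 44788 (M = 23406 + 21382 = 44788)
J = -544
M - J = 44788 - 1*(-544) = 44788 + 544 = 45332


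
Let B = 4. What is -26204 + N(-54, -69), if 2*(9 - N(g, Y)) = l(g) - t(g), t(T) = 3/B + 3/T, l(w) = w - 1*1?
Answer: -1884035/72 ≈ -26167.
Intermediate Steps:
l(w) = -1 + w (l(w) = w - 1 = -1 + w)
t(T) = 3/4 + 3/T
N(g, Y) = 79/8 - g/2 + 3/(2*g) (N(g, Y) = 9 - ((-1 + g) - (3/4 + 3/g))/2 = 9 - ((-1 + g) + (-3/4 - 3/g))/2 = 9 - (-7/4 + g - 3/g)/2 = 9 + (7/8 - g/2 + 3/(2*g)) = 79/8 - g/2 + 3/(2*g))
-26204 + N(-54, -69) = -26204 + (79/8 - 1/2*(-54) + (3/2)/(-54)) = -26204 + (79/8 + 27 + (3/2)*(-1/54)) = -26204 + (79/8 + 27 - 1/36) = -26204 + 2653/72 = -1884035/72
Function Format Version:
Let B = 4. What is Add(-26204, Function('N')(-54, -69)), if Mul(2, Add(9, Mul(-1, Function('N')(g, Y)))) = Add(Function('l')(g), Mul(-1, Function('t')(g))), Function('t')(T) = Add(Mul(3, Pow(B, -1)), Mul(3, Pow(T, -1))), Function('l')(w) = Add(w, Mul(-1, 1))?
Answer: Rational(-1884035, 72) ≈ -26167.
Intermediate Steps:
Function('l')(w) = Add(-1, w) (Function('l')(w) = Add(w, -1) = Add(-1, w))
Function('t')(T) = Add(Rational(3, 4), Mul(3, Pow(T, -1))) (Function('t')(T) = Add(Mul(3, Pow(4, -1)), Mul(3, Pow(T, -1))) = Add(Mul(3, Rational(1, 4)), Mul(3, Pow(T, -1))) = Add(Rational(3, 4), Mul(3, Pow(T, -1))))
Function('N')(g, Y) = Add(Rational(79, 8), Mul(Rational(-1, 2), g), Mul(Rational(3, 2), Pow(g, -1))) (Function('N')(g, Y) = Add(9, Mul(Rational(-1, 2), Add(Add(-1, g), Mul(-1, Add(Rational(3, 4), Mul(3, Pow(g, -1))))))) = Add(9, Mul(Rational(-1, 2), Add(Add(-1, g), Add(Rational(-3, 4), Mul(-3, Pow(g, -1)))))) = Add(9, Mul(Rational(-1, 2), Add(Rational(-7, 4), g, Mul(-3, Pow(g, -1))))) = Add(9, Add(Rational(7, 8), Mul(Rational(-1, 2), g), Mul(Rational(3, 2), Pow(g, -1)))) = Add(Rational(79, 8), Mul(Rational(-1, 2), g), Mul(Rational(3, 2), Pow(g, -1))))
Add(-26204, Function('N')(-54, -69)) = Add(-26204, Add(Rational(79, 8), Mul(Rational(-1, 2), -54), Mul(Rational(3, 2), Pow(-54, -1)))) = Add(-26204, Add(Rational(79, 8), 27, Mul(Rational(3, 2), Rational(-1, 54)))) = Add(-26204, Add(Rational(79, 8), 27, Rational(-1, 36))) = Add(-26204, Rational(2653, 72)) = Rational(-1884035, 72)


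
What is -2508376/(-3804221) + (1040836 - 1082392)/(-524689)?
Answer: 1474205502940/1996032912269 ≈ 0.73857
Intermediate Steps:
-2508376/(-3804221) + (1040836 - 1082392)/(-524689) = -2508376*(-1/3804221) - 41556*(-1/524689) = 2508376/3804221 + 41556/524689 = 1474205502940/1996032912269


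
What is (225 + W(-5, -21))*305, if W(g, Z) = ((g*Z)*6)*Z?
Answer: -3966525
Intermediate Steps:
W(g, Z) = 6*g*Z**2 (W(g, Z) = ((Z*g)*6)*Z = (6*Z*g)*Z = 6*g*Z**2)
(225 + W(-5, -21))*305 = (225 + 6*(-5)*(-21)**2)*305 = (225 + 6*(-5)*441)*305 = (225 - 13230)*305 = -13005*305 = -3966525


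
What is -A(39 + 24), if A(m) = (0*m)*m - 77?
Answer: 77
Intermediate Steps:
A(m) = -77 (A(m) = 0*m - 77 = 0 - 77 = -77)
-A(39 + 24) = -1*(-77) = 77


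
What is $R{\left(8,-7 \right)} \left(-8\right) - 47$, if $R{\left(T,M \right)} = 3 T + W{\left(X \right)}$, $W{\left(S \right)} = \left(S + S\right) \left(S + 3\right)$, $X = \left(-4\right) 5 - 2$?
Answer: $-6927$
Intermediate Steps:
$X = -22$ ($X = -20 - 2 = -22$)
$W{\left(S \right)} = 2 S \left(3 + S\right)$
$R{\left(T,M \right)} = 836 + 3 T$ ($R{\left(T,M \right)} = 3 T + 2 \left(-22\right) \left(3 - 22\right) = 3 T + 2 \left(-22\right) \left(-19\right) = 3 T + 836 = 836 + 3 T$)
$R{\left(8,-7 \right)} \left(-8\right) - 47 = \left(836 + 3 \cdot 8\right) \left(-8\right) - 47 = \left(836 + 24\right) \left(-8\right) - 47 = 860 \left(-8\right) - 47 = -6880 - 47 = -6927$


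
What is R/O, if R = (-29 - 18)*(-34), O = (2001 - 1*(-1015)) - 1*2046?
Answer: 799/485 ≈ 1.6474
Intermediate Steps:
O = 970 (O = (2001 + 1015) - 2046 = 3016 - 2046 = 970)
R = 1598 (R = -47*(-34) = 1598)
R/O = 1598/970 = 1598*(1/970) = 799/485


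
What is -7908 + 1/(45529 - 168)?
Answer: -358714787/45361 ≈ -7908.0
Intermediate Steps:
-7908 + 1/(45529 - 168) = -7908 + 1/45361 = -358714787/45361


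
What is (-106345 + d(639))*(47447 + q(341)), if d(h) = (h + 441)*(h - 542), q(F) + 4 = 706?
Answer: -76316165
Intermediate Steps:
q(F) = 702 (q(F) = -4 + 706 = 702)
d(h) = (-542 + h)*(441 + h) (d(h) = (441 + h)*(-542 + h) = (-542 + h)*(441 + h))
(-106345 + d(639))*(47447 + q(341)) = (-106345 + (-239022 + 639**2 - 101*639))*(47447 + 702) = (-106345 + (-239022 + 408321 - 64539))*48149 = (-106345 + 104760)*48149 = -1585*48149 = -76316165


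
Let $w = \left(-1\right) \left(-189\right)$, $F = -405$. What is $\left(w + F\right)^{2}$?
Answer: $46656$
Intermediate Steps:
$w = 189$
$\left(w + F\right)^{2} = \left(189 - 405\right)^{2} = \left(-216\right)^{2} = 46656$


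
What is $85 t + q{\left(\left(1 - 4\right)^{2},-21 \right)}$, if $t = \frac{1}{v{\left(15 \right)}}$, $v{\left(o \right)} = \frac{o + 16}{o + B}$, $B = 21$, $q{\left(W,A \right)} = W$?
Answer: $\frac{3339}{31} \approx 107.71$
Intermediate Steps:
$v{\left(o \right)} = \frac{16 + o}{21 + o}$ ($v{\left(o \right)} = \frac{o + 16}{o + 21} = \frac{16 + o}{21 + o}$)
$t = \frac{36}{31}$ ($t = \frac{1}{\frac{1}{21 + 15} \left(16 + 15\right)} = \frac{1}{\frac{1}{36} \cdot 31} = \frac{1}{\frac{31}{36}} = \frac{36}{31} \approx 1.1613$)
$85 t + q{\left(\left(1 - 4\right)^{2},-21 \right)} = 85 \cdot \frac{36}{31} + \left(1 - 4\right)^{2} = \frac{3060}{31} + \left(-3\right)^{2} = \frac{3060}{31} + 9 = \frac{3339}{31}$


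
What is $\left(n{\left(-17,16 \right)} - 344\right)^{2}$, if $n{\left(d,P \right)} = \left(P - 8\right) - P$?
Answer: $123904$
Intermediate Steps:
$n{\left(d,P \right)} = -8$ ($n{\left(d,P \right)} = \left(P - 8\right) - P = \left(-8 + P\right) - P = -8$)
$\left(n{\left(-17,16 \right)} - 344\right)^{2} = \left(-8 - 344\right)^{2} = \left(-352\right)^{2} = 123904$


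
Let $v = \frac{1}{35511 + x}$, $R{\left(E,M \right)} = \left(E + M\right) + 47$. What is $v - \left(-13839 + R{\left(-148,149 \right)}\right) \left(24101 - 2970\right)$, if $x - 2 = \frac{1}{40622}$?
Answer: $\frac{420401708166562649}{1442609087} \approx 2.9142 \cdot 10^{8}$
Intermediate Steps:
$R{\left(E,M \right)} = 47 + E + M$
$x = \frac{81245}{40622}$ ($x = 2 + \frac{1}{40622} = \frac{81245}{40622} \approx 2.0$)
$v = \frac{40622}{1442609087}$ ($v = \frac{1}{35511 + \frac{81245}{40622}} = \frac{1}{\frac{1442609087}{40622}} = \frac{40622}{1442609087} \approx 2.8159 \cdot 10^{-5}$)
$v - \left(-13839 + R{\left(-148,149 \right)}\right) \left(24101 - 2970\right) = \frac{40622}{1442609087} - \left(-13839 + \left(47 - 148 + 149\right)\right) \left(24101 - 2970\right) = \frac{40622}{1442609087} - \left(-13839 + 48\right) 21131 = \frac{40622}{1442609087} - \left(-13791\right) 21131 = \frac{40622}{1442609087} - -291417621 = \frac{40622}{1442609087} + 291417621 = \frac{420401708166562649}{1442609087}$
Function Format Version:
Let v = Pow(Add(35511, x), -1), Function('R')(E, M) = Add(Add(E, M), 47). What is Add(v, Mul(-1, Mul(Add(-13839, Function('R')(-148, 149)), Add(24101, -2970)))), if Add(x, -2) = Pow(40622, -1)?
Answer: Rational(420401708166562649, 1442609087) ≈ 2.9142e+8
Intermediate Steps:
Function('R')(E, M) = Add(47, E, M)
x = Rational(81245, 40622) (x = Add(2, Pow(40622, -1)) = Add(2, Rational(1, 40622)) = Rational(81245, 40622) ≈ 2.0000)
v = Rational(40622, 1442609087) (v = Pow(Add(35511, Rational(81245, 40622)), -1) = Pow(Rational(1442609087, 40622), -1) = Rational(40622, 1442609087) ≈ 2.8159e-5)
Add(v, Mul(-1, Mul(Add(-13839, Function('R')(-148, 149)), Add(24101, -2970)))) = Add(Rational(40622, 1442609087), Mul(-1, Mul(Add(-13839, Add(47, -148, 149)), Add(24101, -2970)))) = Add(Rational(40622, 1442609087), Mul(-1, Mul(Add(-13839, 48), 21131))) = Add(Rational(40622, 1442609087), Mul(-1, Mul(-13791, 21131))) = Add(Rational(40622, 1442609087), Mul(-1, -291417621)) = Add(Rational(40622, 1442609087), 291417621) = Rational(420401708166562649, 1442609087)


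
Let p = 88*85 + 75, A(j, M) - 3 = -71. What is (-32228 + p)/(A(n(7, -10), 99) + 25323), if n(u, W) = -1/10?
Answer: -24673/25255 ≈ -0.97696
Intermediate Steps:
n(u, W) = -⅒ (n(u, W) = -1*⅒ = -⅒)
A(j, M) = -68 (A(j, M) = 3 - 71 = -68)
p = 7555 (p = 7480 + 75 = 7555)
(-32228 + p)/(A(n(7, -10), 99) + 25323) = (-32228 + 7555)/(-68 + 25323) = -24673/25255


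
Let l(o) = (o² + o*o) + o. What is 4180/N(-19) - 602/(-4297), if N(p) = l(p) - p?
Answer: 484108/81643 ≈ 5.9296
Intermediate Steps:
l(o) = o + 2*o² (l(o) = (o² + o²) + o = 2*o² + o = o + 2*o²)
N(p) = -p + p*(1 + 2*p) (N(p) = p*(1 + 2*p) - p = -p + p*(1 + 2*p))
4180/N(-19) - 602/(-4297) = 4180/((2*(-19)²)) - 602/(-4297) = 4180/((2*361)) - 602*(-1/4297) = 4180/722 + 602/4297 = 4180*(1/722) + 602/4297 = 110/19 + 602/4297 = 484108/81643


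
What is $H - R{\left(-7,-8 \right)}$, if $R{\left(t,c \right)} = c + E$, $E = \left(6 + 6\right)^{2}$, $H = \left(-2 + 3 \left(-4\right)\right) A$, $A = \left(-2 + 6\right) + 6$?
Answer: $-276$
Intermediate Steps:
$A = 10$ ($A = 4 + 6 = 10$)
$H = -140$ ($H = \left(-2 + 3 \left(-4\right)\right) 10 = \left(-2 - 12\right) 10 = \left(-14\right) 10 = -140$)
$E = 144$ ($E = 12^{2} = 144$)
$R{\left(t,c \right)} = 144 + c$ ($R{\left(t,c \right)} = c + 144 = 144 + c$)
$H - R{\left(-7,-8 \right)} = -140 - \left(144 - 8\right) = -140 - 136 = -276$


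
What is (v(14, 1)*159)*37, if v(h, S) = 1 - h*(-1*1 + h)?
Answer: -1064823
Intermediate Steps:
v(h, S) = 1 - h*(-1 + h)
(v(14, 1)*159)*37 = ((1 + 14 - 1*14²)*159)*37 = ((1 + 14 - 1*196)*159)*37 = ((1 + 14 - 196)*159)*37 = -181*159*37 = -28779*37 = -1064823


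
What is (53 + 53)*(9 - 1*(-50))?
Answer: 6254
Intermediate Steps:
(53 + 53)*(9 - 1*(-50)) = 106*(9 + 50) = 106*59 = 6254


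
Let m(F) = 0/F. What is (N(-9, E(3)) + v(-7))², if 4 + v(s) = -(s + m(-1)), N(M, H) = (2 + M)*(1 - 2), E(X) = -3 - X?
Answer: 100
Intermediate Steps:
m(F) = 0
N(M, H) = -2 - M (N(M, H) = (2 + M)*(-1) = -2 - M)
v(s) = -4 - s (v(s) = -4 - (s + 0) = -4 - s)
(N(-9, E(3)) + v(-7))² = ((-2 - 1*(-9)) + (-4 - 1*(-7)))² = ((-2 + 9) + (-4 + 7))² = (7 + 3)² = 10² = 100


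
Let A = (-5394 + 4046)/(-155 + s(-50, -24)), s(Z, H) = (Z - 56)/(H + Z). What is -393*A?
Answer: -3266878/947 ≈ -3449.7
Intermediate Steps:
s(Z, H) = (-56 + Z)/(H + Z)
A = 24938/2841 (A = (-5394 + 4046)/(-155 + (-56 - 50)/(-24 - 50)) = -1348/(-155 - 106/(-74)) = -1348/(-155 - 1/74*(-106)) = -1348/(-155 + 53/37) = -1348/(-5682/37) = -1348*(-37/5682) = 24938/2841 ≈ 8.7779)
-393*A = -393*24938/2841 = -3266878/947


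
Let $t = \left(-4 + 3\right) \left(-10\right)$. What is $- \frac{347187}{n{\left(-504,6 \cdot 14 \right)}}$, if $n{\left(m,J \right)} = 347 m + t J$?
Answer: $\frac{115729}{58016} \approx 1.9948$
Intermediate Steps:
$t = 10$ ($t = \left(-1\right) \left(-10\right) = 10$)
$n{\left(m,J \right)} = 10 J + 347 m$ ($n{\left(m,J \right)} = 347 m + 10 J = 10 J + 347 m$)
$- \frac{347187}{n{\left(-504,6 \cdot 14 \right)}} = - \frac{347187}{10 \cdot 6 \cdot 14 + 347 \left(-504\right)} = - \frac{347187}{10 \cdot 84 - 174888} = - \frac{347187}{840 - 174888} = - \frac{347187}{-174048} = \left(-347187\right) \left(- \frac{1}{174048}\right) = \frac{115729}{58016}$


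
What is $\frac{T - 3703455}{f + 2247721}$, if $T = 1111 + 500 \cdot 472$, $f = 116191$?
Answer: $- \frac{9219}{6287} \approx -1.4664$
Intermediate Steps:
$T = 237111$ ($T = 1111 + 236000 = 237111$)
$\frac{T - 3703455}{f + 2247721} = \frac{237111 - 3703455}{116191 + 2247721} = - \frac{3466344}{2363912} = \left(-3466344\right) \frac{1}{2363912} = - \frac{9219}{6287}$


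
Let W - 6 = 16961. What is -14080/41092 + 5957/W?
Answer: 1472421/174301991 ≈ 0.0084475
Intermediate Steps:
W = 16967 (W = 6 + 16961 = 16967)
-14080/41092 + 5957/W = -14080/41092 + 5957/16967 = -14080*1/41092 + 5957*(1/16967) = -3520/10273 + 5957/16967 = 1472421/174301991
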